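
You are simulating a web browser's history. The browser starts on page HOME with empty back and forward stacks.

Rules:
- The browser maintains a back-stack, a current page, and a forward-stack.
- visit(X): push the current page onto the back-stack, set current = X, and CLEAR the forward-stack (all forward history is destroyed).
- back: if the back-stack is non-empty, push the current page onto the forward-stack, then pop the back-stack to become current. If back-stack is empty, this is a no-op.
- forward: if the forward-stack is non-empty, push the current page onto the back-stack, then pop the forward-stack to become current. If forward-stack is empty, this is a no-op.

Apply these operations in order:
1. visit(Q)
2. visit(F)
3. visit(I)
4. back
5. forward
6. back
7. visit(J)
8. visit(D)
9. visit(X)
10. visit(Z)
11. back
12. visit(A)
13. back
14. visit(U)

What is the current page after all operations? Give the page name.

After 1 (visit(Q)): cur=Q back=1 fwd=0
After 2 (visit(F)): cur=F back=2 fwd=0
After 3 (visit(I)): cur=I back=3 fwd=0
After 4 (back): cur=F back=2 fwd=1
After 5 (forward): cur=I back=3 fwd=0
After 6 (back): cur=F back=2 fwd=1
After 7 (visit(J)): cur=J back=3 fwd=0
After 8 (visit(D)): cur=D back=4 fwd=0
After 9 (visit(X)): cur=X back=5 fwd=0
After 10 (visit(Z)): cur=Z back=6 fwd=0
After 11 (back): cur=X back=5 fwd=1
After 12 (visit(A)): cur=A back=6 fwd=0
After 13 (back): cur=X back=5 fwd=1
After 14 (visit(U)): cur=U back=6 fwd=0

Answer: U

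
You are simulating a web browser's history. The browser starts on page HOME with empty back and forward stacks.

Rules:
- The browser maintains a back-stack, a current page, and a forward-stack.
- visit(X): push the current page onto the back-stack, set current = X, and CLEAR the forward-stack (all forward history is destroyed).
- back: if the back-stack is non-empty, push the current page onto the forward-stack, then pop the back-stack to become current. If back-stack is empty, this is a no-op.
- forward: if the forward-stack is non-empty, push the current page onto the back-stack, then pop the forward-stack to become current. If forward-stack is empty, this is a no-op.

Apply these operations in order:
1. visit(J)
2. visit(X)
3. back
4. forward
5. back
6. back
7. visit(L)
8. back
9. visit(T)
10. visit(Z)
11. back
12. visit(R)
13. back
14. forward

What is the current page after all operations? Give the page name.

Answer: R

Derivation:
After 1 (visit(J)): cur=J back=1 fwd=0
After 2 (visit(X)): cur=X back=2 fwd=0
After 3 (back): cur=J back=1 fwd=1
After 4 (forward): cur=X back=2 fwd=0
After 5 (back): cur=J back=1 fwd=1
After 6 (back): cur=HOME back=0 fwd=2
After 7 (visit(L)): cur=L back=1 fwd=0
After 8 (back): cur=HOME back=0 fwd=1
After 9 (visit(T)): cur=T back=1 fwd=0
After 10 (visit(Z)): cur=Z back=2 fwd=0
After 11 (back): cur=T back=1 fwd=1
After 12 (visit(R)): cur=R back=2 fwd=0
After 13 (back): cur=T back=1 fwd=1
After 14 (forward): cur=R back=2 fwd=0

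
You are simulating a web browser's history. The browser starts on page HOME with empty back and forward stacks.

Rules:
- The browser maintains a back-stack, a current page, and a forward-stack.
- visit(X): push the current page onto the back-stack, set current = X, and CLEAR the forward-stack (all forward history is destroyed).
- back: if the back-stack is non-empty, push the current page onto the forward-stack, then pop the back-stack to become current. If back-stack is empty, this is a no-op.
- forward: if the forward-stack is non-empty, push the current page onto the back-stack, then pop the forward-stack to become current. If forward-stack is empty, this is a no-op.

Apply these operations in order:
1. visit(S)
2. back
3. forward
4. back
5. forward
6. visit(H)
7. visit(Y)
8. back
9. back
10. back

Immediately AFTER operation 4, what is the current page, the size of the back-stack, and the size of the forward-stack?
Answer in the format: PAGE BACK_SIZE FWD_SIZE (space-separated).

After 1 (visit(S)): cur=S back=1 fwd=0
After 2 (back): cur=HOME back=0 fwd=1
After 3 (forward): cur=S back=1 fwd=0
After 4 (back): cur=HOME back=0 fwd=1

HOME 0 1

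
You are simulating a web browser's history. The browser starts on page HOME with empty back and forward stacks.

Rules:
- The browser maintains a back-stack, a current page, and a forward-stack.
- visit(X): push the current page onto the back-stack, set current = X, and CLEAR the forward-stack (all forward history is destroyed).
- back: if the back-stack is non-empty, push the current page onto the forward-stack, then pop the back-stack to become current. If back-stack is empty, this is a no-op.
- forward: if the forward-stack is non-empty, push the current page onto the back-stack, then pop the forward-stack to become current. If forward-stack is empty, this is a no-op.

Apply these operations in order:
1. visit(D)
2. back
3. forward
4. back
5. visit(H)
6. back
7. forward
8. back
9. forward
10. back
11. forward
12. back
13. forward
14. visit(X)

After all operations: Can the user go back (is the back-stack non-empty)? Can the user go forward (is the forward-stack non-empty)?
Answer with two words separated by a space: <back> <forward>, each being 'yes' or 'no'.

After 1 (visit(D)): cur=D back=1 fwd=0
After 2 (back): cur=HOME back=0 fwd=1
After 3 (forward): cur=D back=1 fwd=0
After 4 (back): cur=HOME back=0 fwd=1
After 5 (visit(H)): cur=H back=1 fwd=0
After 6 (back): cur=HOME back=0 fwd=1
After 7 (forward): cur=H back=1 fwd=0
After 8 (back): cur=HOME back=0 fwd=1
After 9 (forward): cur=H back=1 fwd=0
After 10 (back): cur=HOME back=0 fwd=1
After 11 (forward): cur=H back=1 fwd=0
After 12 (back): cur=HOME back=0 fwd=1
After 13 (forward): cur=H back=1 fwd=0
After 14 (visit(X)): cur=X back=2 fwd=0

Answer: yes no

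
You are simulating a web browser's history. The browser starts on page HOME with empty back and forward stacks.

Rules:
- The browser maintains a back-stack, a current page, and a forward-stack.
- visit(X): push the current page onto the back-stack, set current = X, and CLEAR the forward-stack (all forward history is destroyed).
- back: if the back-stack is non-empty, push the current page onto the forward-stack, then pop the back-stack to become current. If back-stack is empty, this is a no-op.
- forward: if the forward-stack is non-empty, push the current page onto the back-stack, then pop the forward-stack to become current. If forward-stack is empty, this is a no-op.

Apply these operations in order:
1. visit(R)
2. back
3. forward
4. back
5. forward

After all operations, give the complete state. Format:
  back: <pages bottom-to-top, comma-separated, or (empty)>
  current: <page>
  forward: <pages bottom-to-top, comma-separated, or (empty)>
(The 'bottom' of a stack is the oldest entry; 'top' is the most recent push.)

After 1 (visit(R)): cur=R back=1 fwd=0
After 2 (back): cur=HOME back=0 fwd=1
After 3 (forward): cur=R back=1 fwd=0
After 4 (back): cur=HOME back=0 fwd=1
After 5 (forward): cur=R back=1 fwd=0

Answer: back: HOME
current: R
forward: (empty)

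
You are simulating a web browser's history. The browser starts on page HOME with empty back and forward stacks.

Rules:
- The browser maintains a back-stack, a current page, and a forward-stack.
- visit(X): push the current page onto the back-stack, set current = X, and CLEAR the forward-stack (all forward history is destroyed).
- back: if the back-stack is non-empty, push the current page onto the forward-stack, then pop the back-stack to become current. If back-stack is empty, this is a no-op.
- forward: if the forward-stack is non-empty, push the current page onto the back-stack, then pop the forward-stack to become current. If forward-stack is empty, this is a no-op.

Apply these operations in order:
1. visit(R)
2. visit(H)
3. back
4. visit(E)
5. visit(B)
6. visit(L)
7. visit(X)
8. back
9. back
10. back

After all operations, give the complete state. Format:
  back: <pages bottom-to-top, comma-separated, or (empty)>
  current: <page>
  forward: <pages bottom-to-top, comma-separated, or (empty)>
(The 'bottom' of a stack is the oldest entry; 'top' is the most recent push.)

After 1 (visit(R)): cur=R back=1 fwd=0
After 2 (visit(H)): cur=H back=2 fwd=0
After 3 (back): cur=R back=1 fwd=1
After 4 (visit(E)): cur=E back=2 fwd=0
After 5 (visit(B)): cur=B back=3 fwd=0
After 6 (visit(L)): cur=L back=4 fwd=0
After 7 (visit(X)): cur=X back=5 fwd=0
After 8 (back): cur=L back=4 fwd=1
After 9 (back): cur=B back=3 fwd=2
After 10 (back): cur=E back=2 fwd=3

Answer: back: HOME,R
current: E
forward: X,L,B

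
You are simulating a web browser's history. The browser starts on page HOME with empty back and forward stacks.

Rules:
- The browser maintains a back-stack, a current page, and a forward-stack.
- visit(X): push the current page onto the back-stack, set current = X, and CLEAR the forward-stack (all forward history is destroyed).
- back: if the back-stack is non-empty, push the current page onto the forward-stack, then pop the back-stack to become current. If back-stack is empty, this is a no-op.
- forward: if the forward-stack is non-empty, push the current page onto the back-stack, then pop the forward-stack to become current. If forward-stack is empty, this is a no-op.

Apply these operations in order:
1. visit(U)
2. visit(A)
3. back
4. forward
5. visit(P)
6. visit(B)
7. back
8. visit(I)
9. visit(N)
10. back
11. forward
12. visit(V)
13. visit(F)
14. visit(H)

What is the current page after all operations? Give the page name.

After 1 (visit(U)): cur=U back=1 fwd=0
After 2 (visit(A)): cur=A back=2 fwd=0
After 3 (back): cur=U back=1 fwd=1
After 4 (forward): cur=A back=2 fwd=0
After 5 (visit(P)): cur=P back=3 fwd=0
After 6 (visit(B)): cur=B back=4 fwd=0
After 7 (back): cur=P back=3 fwd=1
After 8 (visit(I)): cur=I back=4 fwd=0
After 9 (visit(N)): cur=N back=5 fwd=0
After 10 (back): cur=I back=4 fwd=1
After 11 (forward): cur=N back=5 fwd=0
After 12 (visit(V)): cur=V back=6 fwd=0
After 13 (visit(F)): cur=F back=7 fwd=0
After 14 (visit(H)): cur=H back=8 fwd=0

Answer: H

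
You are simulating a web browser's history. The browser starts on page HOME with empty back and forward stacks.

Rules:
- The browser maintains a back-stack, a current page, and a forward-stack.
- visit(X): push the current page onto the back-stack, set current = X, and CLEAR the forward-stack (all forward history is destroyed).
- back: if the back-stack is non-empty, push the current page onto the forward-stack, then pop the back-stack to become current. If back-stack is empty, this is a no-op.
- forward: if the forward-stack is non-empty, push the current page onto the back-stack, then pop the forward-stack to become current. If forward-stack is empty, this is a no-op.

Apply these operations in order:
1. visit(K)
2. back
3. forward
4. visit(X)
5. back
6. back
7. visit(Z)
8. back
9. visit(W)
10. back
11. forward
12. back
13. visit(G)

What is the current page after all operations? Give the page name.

Answer: G

Derivation:
After 1 (visit(K)): cur=K back=1 fwd=0
After 2 (back): cur=HOME back=0 fwd=1
After 3 (forward): cur=K back=1 fwd=0
After 4 (visit(X)): cur=X back=2 fwd=0
After 5 (back): cur=K back=1 fwd=1
After 6 (back): cur=HOME back=0 fwd=2
After 7 (visit(Z)): cur=Z back=1 fwd=0
After 8 (back): cur=HOME back=0 fwd=1
After 9 (visit(W)): cur=W back=1 fwd=0
After 10 (back): cur=HOME back=0 fwd=1
After 11 (forward): cur=W back=1 fwd=0
After 12 (back): cur=HOME back=0 fwd=1
After 13 (visit(G)): cur=G back=1 fwd=0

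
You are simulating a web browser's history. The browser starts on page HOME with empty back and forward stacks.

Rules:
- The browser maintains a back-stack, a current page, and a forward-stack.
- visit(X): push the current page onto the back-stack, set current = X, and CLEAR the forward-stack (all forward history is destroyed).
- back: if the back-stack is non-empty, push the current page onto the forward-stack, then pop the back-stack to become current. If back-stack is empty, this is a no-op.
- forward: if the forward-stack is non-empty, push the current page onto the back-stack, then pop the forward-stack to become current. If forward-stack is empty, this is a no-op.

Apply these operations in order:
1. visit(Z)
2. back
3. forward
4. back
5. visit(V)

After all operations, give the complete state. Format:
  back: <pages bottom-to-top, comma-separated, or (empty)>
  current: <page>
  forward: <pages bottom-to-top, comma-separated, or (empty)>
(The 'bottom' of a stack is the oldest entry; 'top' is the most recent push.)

After 1 (visit(Z)): cur=Z back=1 fwd=0
After 2 (back): cur=HOME back=0 fwd=1
After 3 (forward): cur=Z back=1 fwd=0
After 4 (back): cur=HOME back=0 fwd=1
After 5 (visit(V)): cur=V back=1 fwd=0

Answer: back: HOME
current: V
forward: (empty)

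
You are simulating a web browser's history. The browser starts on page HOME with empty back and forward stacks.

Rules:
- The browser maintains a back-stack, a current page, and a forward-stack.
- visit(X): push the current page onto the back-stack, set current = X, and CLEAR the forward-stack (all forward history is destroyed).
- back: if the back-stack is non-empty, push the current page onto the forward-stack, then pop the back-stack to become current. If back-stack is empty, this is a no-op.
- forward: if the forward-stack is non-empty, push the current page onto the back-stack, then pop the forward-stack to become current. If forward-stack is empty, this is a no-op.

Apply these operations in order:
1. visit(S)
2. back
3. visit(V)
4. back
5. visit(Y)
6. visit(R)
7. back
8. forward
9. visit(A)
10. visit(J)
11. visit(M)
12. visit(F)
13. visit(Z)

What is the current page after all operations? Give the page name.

After 1 (visit(S)): cur=S back=1 fwd=0
After 2 (back): cur=HOME back=0 fwd=1
After 3 (visit(V)): cur=V back=1 fwd=0
After 4 (back): cur=HOME back=0 fwd=1
After 5 (visit(Y)): cur=Y back=1 fwd=0
After 6 (visit(R)): cur=R back=2 fwd=0
After 7 (back): cur=Y back=1 fwd=1
After 8 (forward): cur=R back=2 fwd=0
After 9 (visit(A)): cur=A back=3 fwd=0
After 10 (visit(J)): cur=J back=4 fwd=0
After 11 (visit(M)): cur=M back=5 fwd=0
After 12 (visit(F)): cur=F back=6 fwd=0
After 13 (visit(Z)): cur=Z back=7 fwd=0

Answer: Z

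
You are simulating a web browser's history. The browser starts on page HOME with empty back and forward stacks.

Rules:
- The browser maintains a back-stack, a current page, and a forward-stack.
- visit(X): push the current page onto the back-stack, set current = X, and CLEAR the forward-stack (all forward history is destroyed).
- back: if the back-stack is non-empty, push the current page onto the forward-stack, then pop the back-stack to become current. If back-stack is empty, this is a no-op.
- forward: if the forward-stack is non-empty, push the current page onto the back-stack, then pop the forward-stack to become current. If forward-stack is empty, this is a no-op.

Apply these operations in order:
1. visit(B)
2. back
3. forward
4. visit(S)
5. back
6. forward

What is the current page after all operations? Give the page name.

Answer: S

Derivation:
After 1 (visit(B)): cur=B back=1 fwd=0
After 2 (back): cur=HOME back=0 fwd=1
After 3 (forward): cur=B back=1 fwd=0
After 4 (visit(S)): cur=S back=2 fwd=0
After 5 (back): cur=B back=1 fwd=1
After 6 (forward): cur=S back=2 fwd=0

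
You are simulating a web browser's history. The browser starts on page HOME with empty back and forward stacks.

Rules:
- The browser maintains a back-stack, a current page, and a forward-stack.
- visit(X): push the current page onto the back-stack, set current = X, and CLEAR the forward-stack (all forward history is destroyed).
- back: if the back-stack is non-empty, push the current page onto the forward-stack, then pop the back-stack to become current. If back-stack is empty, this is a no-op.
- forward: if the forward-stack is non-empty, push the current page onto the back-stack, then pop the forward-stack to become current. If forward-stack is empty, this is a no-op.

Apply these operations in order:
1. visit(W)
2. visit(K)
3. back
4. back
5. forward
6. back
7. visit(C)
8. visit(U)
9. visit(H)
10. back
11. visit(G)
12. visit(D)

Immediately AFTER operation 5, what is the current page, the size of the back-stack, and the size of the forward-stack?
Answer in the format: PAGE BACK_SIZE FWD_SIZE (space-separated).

After 1 (visit(W)): cur=W back=1 fwd=0
After 2 (visit(K)): cur=K back=2 fwd=0
After 3 (back): cur=W back=1 fwd=1
After 4 (back): cur=HOME back=0 fwd=2
After 5 (forward): cur=W back=1 fwd=1

W 1 1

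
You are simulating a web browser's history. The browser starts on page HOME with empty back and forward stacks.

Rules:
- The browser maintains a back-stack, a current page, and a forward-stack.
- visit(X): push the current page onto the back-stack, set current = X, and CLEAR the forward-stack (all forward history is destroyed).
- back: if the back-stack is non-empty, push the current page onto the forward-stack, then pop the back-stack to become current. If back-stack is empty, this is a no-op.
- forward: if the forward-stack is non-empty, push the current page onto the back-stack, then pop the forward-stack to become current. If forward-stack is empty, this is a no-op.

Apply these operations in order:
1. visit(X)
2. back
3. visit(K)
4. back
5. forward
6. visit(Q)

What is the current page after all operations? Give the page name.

Answer: Q

Derivation:
After 1 (visit(X)): cur=X back=1 fwd=0
After 2 (back): cur=HOME back=0 fwd=1
After 3 (visit(K)): cur=K back=1 fwd=0
After 4 (back): cur=HOME back=0 fwd=1
After 5 (forward): cur=K back=1 fwd=0
After 6 (visit(Q)): cur=Q back=2 fwd=0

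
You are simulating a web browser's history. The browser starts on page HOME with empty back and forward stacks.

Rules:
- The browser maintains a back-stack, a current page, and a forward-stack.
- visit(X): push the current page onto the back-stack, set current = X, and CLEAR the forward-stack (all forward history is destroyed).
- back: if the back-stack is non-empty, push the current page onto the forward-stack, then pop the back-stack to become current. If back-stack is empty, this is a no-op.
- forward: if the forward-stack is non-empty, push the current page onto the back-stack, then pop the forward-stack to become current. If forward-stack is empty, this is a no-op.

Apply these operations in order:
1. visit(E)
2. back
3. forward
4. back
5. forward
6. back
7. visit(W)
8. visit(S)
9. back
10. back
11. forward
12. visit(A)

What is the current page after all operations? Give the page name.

After 1 (visit(E)): cur=E back=1 fwd=0
After 2 (back): cur=HOME back=0 fwd=1
After 3 (forward): cur=E back=1 fwd=0
After 4 (back): cur=HOME back=0 fwd=1
After 5 (forward): cur=E back=1 fwd=0
After 6 (back): cur=HOME back=0 fwd=1
After 7 (visit(W)): cur=W back=1 fwd=0
After 8 (visit(S)): cur=S back=2 fwd=0
After 9 (back): cur=W back=1 fwd=1
After 10 (back): cur=HOME back=0 fwd=2
After 11 (forward): cur=W back=1 fwd=1
After 12 (visit(A)): cur=A back=2 fwd=0

Answer: A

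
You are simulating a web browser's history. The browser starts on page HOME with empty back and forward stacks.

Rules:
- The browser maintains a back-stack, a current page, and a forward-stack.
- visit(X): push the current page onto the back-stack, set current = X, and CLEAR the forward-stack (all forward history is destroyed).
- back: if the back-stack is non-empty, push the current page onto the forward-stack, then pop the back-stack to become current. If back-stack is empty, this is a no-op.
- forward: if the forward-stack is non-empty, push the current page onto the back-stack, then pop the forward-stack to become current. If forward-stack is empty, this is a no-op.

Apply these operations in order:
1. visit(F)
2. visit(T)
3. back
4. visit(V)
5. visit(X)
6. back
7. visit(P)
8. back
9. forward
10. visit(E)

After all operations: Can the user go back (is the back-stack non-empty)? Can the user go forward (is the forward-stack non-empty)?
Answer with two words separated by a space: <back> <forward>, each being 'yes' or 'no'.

After 1 (visit(F)): cur=F back=1 fwd=0
After 2 (visit(T)): cur=T back=2 fwd=0
After 3 (back): cur=F back=1 fwd=1
After 4 (visit(V)): cur=V back=2 fwd=0
After 5 (visit(X)): cur=X back=3 fwd=0
After 6 (back): cur=V back=2 fwd=1
After 7 (visit(P)): cur=P back=3 fwd=0
After 8 (back): cur=V back=2 fwd=1
After 9 (forward): cur=P back=3 fwd=0
After 10 (visit(E)): cur=E back=4 fwd=0

Answer: yes no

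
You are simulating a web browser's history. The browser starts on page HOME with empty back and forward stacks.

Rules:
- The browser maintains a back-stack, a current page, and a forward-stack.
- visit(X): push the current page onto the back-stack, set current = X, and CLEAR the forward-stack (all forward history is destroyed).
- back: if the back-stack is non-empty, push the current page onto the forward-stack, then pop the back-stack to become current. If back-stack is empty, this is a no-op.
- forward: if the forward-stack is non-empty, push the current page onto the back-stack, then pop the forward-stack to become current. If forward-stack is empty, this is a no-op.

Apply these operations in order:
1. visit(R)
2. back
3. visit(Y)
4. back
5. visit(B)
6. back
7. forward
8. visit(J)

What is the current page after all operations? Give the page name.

After 1 (visit(R)): cur=R back=1 fwd=0
After 2 (back): cur=HOME back=0 fwd=1
After 3 (visit(Y)): cur=Y back=1 fwd=0
After 4 (back): cur=HOME back=0 fwd=1
After 5 (visit(B)): cur=B back=1 fwd=0
After 6 (back): cur=HOME back=0 fwd=1
After 7 (forward): cur=B back=1 fwd=0
After 8 (visit(J)): cur=J back=2 fwd=0

Answer: J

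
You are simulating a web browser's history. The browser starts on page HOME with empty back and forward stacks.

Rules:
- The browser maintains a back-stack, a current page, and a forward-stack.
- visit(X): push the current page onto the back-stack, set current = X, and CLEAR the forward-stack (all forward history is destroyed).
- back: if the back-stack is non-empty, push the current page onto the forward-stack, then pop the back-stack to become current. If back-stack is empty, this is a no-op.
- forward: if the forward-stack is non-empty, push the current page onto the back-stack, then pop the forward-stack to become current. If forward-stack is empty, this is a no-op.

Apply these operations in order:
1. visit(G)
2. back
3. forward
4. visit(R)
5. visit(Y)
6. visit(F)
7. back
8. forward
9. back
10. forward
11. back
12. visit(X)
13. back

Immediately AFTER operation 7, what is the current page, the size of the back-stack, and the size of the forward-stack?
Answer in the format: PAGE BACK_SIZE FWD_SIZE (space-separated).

After 1 (visit(G)): cur=G back=1 fwd=0
After 2 (back): cur=HOME back=0 fwd=1
After 3 (forward): cur=G back=1 fwd=0
After 4 (visit(R)): cur=R back=2 fwd=0
After 5 (visit(Y)): cur=Y back=3 fwd=0
After 6 (visit(F)): cur=F back=4 fwd=0
After 7 (back): cur=Y back=3 fwd=1

Y 3 1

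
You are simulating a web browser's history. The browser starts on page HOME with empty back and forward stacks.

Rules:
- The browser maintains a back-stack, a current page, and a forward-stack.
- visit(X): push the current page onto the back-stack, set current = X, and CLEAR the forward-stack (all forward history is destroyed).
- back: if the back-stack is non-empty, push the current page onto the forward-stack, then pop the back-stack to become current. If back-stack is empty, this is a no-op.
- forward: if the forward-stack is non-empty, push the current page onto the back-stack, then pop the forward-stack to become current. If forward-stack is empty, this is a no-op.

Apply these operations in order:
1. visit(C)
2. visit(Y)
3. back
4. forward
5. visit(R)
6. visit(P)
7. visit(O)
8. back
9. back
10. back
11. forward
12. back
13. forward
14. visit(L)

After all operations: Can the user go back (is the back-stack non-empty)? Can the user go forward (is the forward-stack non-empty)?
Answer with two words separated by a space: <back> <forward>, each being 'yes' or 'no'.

Answer: yes no

Derivation:
After 1 (visit(C)): cur=C back=1 fwd=0
After 2 (visit(Y)): cur=Y back=2 fwd=0
After 3 (back): cur=C back=1 fwd=1
After 4 (forward): cur=Y back=2 fwd=0
After 5 (visit(R)): cur=R back=3 fwd=0
After 6 (visit(P)): cur=P back=4 fwd=0
After 7 (visit(O)): cur=O back=5 fwd=0
After 8 (back): cur=P back=4 fwd=1
After 9 (back): cur=R back=3 fwd=2
After 10 (back): cur=Y back=2 fwd=3
After 11 (forward): cur=R back=3 fwd=2
After 12 (back): cur=Y back=2 fwd=3
After 13 (forward): cur=R back=3 fwd=2
After 14 (visit(L)): cur=L back=4 fwd=0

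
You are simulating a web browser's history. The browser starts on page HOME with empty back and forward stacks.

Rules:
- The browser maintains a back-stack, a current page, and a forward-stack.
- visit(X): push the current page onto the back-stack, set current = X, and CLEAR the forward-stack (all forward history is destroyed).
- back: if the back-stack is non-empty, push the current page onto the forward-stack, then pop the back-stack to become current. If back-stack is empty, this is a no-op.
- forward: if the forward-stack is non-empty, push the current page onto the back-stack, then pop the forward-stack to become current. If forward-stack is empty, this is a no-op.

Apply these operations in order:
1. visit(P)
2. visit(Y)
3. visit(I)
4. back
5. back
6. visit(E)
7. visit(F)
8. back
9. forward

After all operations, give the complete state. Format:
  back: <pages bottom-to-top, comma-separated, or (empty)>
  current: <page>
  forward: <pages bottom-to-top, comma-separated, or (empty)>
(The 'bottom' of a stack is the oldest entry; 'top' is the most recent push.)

Answer: back: HOME,P,E
current: F
forward: (empty)

Derivation:
After 1 (visit(P)): cur=P back=1 fwd=0
After 2 (visit(Y)): cur=Y back=2 fwd=0
After 3 (visit(I)): cur=I back=3 fwd=0
After 4 (back): cur=Y back=2 fwd=1
After 5 (back): cur=P back=1 fwd=2
After 6 (visit(E)): cur=E back=2 fwd=0
After 7 (visit(F)): cur=F back=3 fwd=0
After 8 (back): cur=E back=2 fwd=1
After 9 (forward): cur=F back=3 fwd=0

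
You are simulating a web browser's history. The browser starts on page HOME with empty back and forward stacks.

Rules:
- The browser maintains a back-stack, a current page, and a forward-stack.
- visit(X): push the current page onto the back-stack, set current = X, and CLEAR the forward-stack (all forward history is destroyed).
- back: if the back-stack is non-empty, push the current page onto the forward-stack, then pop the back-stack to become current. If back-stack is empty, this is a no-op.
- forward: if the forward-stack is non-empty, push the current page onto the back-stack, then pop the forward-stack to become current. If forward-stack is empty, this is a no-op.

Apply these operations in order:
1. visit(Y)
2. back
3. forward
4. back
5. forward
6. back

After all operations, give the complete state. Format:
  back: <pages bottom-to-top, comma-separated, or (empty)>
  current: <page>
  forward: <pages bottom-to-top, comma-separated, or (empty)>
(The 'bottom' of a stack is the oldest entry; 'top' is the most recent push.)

After 1 (visit(Y)): cur=Y back=1 fwd=0
After 2 (back): cur=HOME back=0 fwd=1
After 3 (forward): cur=Y back=1 fwd=0
After 4 (back): cur=HOME back=0 fwd=1
After 5 (forward): cur=Y back=1 fwd=0
After 6 (back): cur=HOME back=0 fwd=1

Answer: back: (empty)
current: HOME
forward: Y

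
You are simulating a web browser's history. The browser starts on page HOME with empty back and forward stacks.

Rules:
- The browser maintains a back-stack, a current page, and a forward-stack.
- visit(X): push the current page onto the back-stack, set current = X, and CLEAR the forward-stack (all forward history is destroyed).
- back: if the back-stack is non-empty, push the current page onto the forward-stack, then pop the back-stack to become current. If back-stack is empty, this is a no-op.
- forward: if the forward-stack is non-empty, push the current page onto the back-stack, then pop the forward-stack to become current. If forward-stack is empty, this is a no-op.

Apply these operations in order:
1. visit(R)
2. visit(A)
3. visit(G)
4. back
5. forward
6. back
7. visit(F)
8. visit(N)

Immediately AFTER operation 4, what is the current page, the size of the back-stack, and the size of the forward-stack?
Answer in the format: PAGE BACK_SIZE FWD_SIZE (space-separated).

After 1 (visit(R)): cur=R back=1 fwd=0
After 2 (visit(A)): cur=A back=2 fwd=0
After 3 (visit(G)): cur=G back=3 fwd=0
After 4 (back): cur=A back=2 fwd=1

A 2 1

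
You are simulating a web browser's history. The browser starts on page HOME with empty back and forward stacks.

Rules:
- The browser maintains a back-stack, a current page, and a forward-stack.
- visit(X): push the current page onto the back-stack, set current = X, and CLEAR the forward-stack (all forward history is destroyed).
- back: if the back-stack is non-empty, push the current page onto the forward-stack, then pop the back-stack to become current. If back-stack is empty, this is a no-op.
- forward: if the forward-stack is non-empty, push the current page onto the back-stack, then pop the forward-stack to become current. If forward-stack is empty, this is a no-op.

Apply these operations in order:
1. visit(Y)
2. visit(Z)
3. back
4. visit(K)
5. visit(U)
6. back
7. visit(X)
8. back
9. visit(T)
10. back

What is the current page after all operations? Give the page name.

After 1 (visit(Y)): cur=Y back=1 fwd=0
After 2 (visit(Z)): cur=Z back=2 fwd=0
After 3 (back): cur=Y back=1 fwd=1
After 4 (visit(K)): cur=K back=2 fwd=0
After 5 (visit(U)): cur=U back=3 fwd=0
After 6 (back): cur=K back=2 fwd=1
After 7 (visit(X)): cur=X back=3 fwd=0
After 8 (back): cur=K back=2 fwd=1
After 9 (visit(T)): cur=T back=3 fwd=0
After 10 (back): cur=K back=2 fwd=1

Answer: K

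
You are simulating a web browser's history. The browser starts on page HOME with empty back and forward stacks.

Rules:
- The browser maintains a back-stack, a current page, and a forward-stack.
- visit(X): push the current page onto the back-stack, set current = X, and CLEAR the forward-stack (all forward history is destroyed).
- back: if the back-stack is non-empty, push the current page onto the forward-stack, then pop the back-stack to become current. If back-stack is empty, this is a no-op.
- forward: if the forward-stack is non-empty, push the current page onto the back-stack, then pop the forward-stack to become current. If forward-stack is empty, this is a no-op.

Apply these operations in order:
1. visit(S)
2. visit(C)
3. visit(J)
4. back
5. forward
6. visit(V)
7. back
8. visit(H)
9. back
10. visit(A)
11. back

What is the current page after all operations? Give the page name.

After 1 (visit(S)): cur=S back=1 fwd=0
After 2 (visit(C)): cur=C back=2 fwd=0
After 3 (visit(J)): cur=J back=3 fwd=0
After 4 (back): cur=C back=2 fwd=1
After 5 (forward): cur=J back=3 fwd=0
After 6 (visit(V)): cur=V back=4 fwd=0
After 7 (back): cur=J back=3 fwd=1
After 8 (visit(H)): cur=H back=4 fwd=0
After 9 (back): cur=J back=3 fwd=1
After 10 (visit(A)): cur=A back=4 fwd=0
After 11 (back): cur=J back=3 fwd=1

Answer: J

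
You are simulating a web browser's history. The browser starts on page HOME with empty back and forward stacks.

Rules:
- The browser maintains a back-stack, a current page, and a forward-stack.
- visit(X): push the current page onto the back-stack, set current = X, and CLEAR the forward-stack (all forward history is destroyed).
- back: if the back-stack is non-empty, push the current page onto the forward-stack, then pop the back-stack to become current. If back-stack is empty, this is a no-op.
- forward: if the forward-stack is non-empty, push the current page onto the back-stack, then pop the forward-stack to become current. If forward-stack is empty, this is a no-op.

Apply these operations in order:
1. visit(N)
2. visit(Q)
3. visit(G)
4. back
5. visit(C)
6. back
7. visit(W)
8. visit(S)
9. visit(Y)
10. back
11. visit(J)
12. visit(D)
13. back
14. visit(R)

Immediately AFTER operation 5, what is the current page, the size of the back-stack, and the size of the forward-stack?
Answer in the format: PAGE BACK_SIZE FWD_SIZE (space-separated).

After 1 (visit(N)): cur=N back=1 fwd=0
After 2 (visit(Q)): cur=Q back=2 fwd=0
After 3 (visit(G)): cur=G back=3 fwd=0
After 4 (back): cur=Q back=2 fwd=1
After 5 (visit(C)): cur=C back=3 fwd=0

C 3 0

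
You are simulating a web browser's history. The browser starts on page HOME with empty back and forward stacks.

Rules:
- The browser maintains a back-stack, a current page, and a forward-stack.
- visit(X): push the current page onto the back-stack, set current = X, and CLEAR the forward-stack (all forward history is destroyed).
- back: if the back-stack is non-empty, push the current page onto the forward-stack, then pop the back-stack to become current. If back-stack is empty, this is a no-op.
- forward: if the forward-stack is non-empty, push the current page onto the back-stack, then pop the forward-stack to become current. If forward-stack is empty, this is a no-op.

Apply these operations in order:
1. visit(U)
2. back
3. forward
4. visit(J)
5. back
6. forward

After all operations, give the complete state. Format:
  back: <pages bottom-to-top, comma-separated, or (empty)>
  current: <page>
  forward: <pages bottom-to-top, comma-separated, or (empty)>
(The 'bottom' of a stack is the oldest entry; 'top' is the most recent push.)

After 1 (visit(U)): cur=U back=1 fwd=0
After 2 (back): cur=HOME back=0 fwd=1
After 3 (forward): cur=U back=1 fwd=0
After 4 (visit(J)): cur=J back=2 fwd=0
After 5 (back): cur=U back=1 fwd=1
After 6 (forward): cur=J back=2 fwd=0

Answer: back: HOME,U
current: J
forward: (empty)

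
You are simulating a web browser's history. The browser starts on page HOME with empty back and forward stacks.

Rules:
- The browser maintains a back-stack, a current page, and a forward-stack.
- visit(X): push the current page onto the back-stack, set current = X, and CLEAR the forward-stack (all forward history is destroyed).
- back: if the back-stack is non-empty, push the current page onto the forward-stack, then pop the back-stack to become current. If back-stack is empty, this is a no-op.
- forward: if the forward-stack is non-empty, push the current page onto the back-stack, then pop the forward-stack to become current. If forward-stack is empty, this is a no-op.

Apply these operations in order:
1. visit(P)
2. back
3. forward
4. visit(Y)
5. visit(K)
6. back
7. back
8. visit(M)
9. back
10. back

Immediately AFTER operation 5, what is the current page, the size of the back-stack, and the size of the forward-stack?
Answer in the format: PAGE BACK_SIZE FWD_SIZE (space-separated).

After 1 (visit(P)): cur=P back=1 fwd=0
After 2 (back): cur=HOME back=0 fwd=1
After 3 (forward): cur=P back=1 fwd=0
After 4 (visit(Y)): cur=Y back=2 fwd=0
After 5 (visit(K)): cur=K back=3 fwd=0

K 3 0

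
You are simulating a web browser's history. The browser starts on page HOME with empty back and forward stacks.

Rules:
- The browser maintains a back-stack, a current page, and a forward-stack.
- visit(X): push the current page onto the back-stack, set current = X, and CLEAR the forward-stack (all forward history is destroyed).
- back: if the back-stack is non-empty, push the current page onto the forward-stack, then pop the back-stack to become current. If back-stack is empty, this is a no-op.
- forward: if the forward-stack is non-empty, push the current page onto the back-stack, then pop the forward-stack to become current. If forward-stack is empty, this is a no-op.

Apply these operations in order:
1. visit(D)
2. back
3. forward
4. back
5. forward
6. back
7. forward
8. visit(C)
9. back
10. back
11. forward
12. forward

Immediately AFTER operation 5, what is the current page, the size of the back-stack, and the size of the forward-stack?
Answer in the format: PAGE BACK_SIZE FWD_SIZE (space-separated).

After 1 (visit(D)): cur=D back=1 fwd=0
After 2 (back): cur=HOME back=0 fwd=1
After 3 (forward): cur=D back=1 fwd=0
After 4 (back): cur=HOME back=0 fwd=1
After 5 (forward): cur=D back=1 fwd=0

D 1 0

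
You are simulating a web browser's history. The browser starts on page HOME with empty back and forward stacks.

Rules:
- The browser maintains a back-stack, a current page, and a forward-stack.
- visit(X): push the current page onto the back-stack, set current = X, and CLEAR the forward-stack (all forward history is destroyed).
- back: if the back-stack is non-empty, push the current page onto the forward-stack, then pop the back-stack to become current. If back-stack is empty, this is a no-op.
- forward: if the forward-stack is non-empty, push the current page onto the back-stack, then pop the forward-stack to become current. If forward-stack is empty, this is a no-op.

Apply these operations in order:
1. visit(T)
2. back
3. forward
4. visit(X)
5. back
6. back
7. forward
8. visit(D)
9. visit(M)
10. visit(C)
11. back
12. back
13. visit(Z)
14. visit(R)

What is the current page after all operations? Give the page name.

Answer: R

Derivation:
After 1 (visit(T)): cur=T back=1 fwd=0
After 2 (back): cur=HOME back=0 fwd=1
After 3 (forward): cur=T back=1 fwd=0
After 4 (visit(X)): cur=X back=2 fwd=0
After 5 (back): cur=T back=1 fwd=1
After 6 (back): cur=HOME back=0 fwd=2
After 7 (forward): cur=T back=1 fwd=1
After 8 (visit(D)): cur=D back=2 fwd=0
After 9 (visit(M)): cur=M back=3 fwd=0
After 10 (visit(C)): cur=C back=4 fwd=0
After 11 (back): cur=M back=3 fwd=1
After 12 (back): cur=D back=2 fwd=2
After 13 (visit(Z)): cur=Z back=3 fwd=0
After 14 (visit(R)): cur=R back=4 fwd=0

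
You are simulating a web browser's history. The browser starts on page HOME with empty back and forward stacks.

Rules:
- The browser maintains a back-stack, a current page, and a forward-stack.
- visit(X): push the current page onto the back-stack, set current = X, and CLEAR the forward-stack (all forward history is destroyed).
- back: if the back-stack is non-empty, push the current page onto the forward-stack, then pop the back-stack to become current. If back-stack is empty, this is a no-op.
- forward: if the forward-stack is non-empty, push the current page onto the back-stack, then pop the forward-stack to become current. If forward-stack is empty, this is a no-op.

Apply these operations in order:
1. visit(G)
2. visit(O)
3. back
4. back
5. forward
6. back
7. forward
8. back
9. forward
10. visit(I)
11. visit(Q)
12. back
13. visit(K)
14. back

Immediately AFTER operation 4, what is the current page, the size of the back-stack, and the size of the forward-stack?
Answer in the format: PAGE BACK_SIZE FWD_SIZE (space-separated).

After 1 (visit(G)): cur=G back=1 fwd=0
After 2 (visit(O)): cur=O back=2 fwd=0
After 3 (back): cur=G back=1 fwd=1
After 4 (back): cur=HOME back=0 fwd=2

HOME 0 2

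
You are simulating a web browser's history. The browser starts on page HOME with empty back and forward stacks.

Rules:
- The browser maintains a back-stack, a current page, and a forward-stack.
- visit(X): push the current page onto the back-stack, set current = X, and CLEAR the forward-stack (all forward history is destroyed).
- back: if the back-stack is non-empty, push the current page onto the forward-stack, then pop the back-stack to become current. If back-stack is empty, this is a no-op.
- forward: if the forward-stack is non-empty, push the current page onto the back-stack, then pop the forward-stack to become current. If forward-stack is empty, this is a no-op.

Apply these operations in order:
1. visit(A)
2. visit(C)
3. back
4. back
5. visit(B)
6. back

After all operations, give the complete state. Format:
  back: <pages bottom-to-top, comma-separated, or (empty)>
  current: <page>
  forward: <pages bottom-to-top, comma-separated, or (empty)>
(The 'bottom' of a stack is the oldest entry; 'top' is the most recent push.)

Answer: back: (empty)
current: HOME
forward: B

Derivation:
After 1 (visit(A)): cur=A back=1 fwd=0
After 2 (visit(C)): cur=C back=2 fwd=0
After 3 (back): cur=A back=1 fwd=1
After 4 (back): cur=HOME back=0 fwd=2
After 5 (visit(B)): cur=B back=1 fwd=0
After 6 (back): cur=HOME back=0 fwd=1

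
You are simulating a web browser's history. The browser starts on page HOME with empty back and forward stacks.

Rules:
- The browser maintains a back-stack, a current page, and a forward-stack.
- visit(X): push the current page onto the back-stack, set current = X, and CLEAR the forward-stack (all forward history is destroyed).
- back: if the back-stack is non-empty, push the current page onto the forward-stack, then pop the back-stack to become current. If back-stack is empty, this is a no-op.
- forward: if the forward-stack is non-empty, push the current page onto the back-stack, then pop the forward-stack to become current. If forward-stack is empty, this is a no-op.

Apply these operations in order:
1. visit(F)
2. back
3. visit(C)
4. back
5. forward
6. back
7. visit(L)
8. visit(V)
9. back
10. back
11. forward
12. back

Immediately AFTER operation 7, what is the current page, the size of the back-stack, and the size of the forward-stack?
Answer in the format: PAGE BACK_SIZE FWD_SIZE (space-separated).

After 1 (visit(F)): cur=F back=1 fwd=0
After 2 (back): cur=HOME back=0 fwd=1
After 3 (visit(C)): cur=C back=1 fwd=0
After 4 (back): cur=HOME back=0 fwd=1
After 5 (forward): cur=C back=1 fwd=0
After 6 (back): cur=HOME back=0 fwd=1
After 7 (visit(L)): cur=L back=1 fwd=0

L 1 0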